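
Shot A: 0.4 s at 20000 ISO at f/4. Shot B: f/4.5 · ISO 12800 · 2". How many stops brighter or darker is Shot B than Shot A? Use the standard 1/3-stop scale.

1 1/3 stops brighter

Aperture: f/4 → f/4.5 — 1/3 stop narrower (darker).
Shutter speed: 0.4 → 0.5 → 0.6 → 0.8 → 1 → 1.3 → 1.6 → 2 — 2 1/3 stops longer (brighter).
ISO: 20000 → 16000 → 12800 — 2/3 stop dropped (darker).
Net: −1/3 +2 1/3 −2/3 = +1 1/3 stops.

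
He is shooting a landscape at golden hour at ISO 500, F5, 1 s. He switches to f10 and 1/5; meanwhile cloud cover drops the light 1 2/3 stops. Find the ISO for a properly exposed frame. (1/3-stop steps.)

Scene light: 1 2/3 stops darker.
Aperture: f/5 → f/5.6 → f/6.3 → f/7.1 → f/8 → f/9 → f/10 — 2 stops smaller aperture (darker).
Shutter speed: 1 → 0.8 → 0.6 → 0.5 → 0.4 → 0.3 → 1/4 → 1/5 — 2 1/3 stops faster (darker).
Net so far: 6 stops darker. ISO: 500 → 640 → 800 → 1000 → 1250 → 1600 → 2000 → 2500 → 3200 → 4000 → 5000 → 6400 → 8000 → 10000 → 12800 → 16000 → 20000 → 25600 → 32000.

ISO 32000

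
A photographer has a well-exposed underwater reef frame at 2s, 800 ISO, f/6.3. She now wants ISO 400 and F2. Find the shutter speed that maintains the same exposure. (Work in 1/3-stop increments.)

ISO: 800 → 640 → 500 → 400 — 1 stop dropped (darker).
Aperture: f/6.3 → f/5.6 → f/5 → f/4.5 → f/4 → f/3.5 → f/3.2 → f/2.8 → f/2.5 → f/2.2 → f/2 — 3 1/3 stops larger aperture (brighter).
Net change so far: 2 1/3 stops brighter. Offset with the shutter speed: 2 → 1.6 → 1.3 → 1 → 0.8 → 0.6 → 0.5 → 0.4.

0.4 s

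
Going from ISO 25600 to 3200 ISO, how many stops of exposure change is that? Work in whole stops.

3 stops

25600 → 12800 → 6400 → 3200 — count the steps: 3 stops.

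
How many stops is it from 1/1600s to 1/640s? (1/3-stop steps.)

1/1600 → 1/1250 → 1/1000 → 1/800 → 1/640 — count the steps: 4 third-stops = 1 1/3 stops.

1 1/3 stops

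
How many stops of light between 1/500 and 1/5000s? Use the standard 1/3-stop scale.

1/500 → 1/640 → 1/800 → 1/1000 → 1/1250 → 1/1600 → 1/2000 → 1/2500 → 1/3200 → 1/4000 → 1/5000 — count the steps: 10 third-stops = 3 1/3 stops.

3 1/3 stops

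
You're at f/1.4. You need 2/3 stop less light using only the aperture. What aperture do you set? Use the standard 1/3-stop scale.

f/1.8

Aperture: f/1.4 → f/1.6 → f/1.8 — 2/3 stop smaller aperture (darker).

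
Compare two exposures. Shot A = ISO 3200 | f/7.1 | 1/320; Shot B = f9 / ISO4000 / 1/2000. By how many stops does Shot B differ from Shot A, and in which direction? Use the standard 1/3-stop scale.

Aperture: f/7.1 → f/8 → f/9 — 2/3 stop stopped down (darker).
Shutter speed: 1/320 → 1/400 → 1/500 → 1/640 → 1/800 → 1/1000 → 1/1250 → 1/1600 → 1/2000 — 2 2/3 stops shorter (darker).
ISO: 3200 → 4000 — 1/3 stop raised (brighter).
Net: −2/3 −2 2/3 +1/3 = −3 stops.

3 stops darker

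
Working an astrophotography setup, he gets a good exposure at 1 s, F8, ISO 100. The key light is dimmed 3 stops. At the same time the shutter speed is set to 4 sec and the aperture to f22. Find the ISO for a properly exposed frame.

Scene light: 3 stops darker.
Shutter speed: 1 → 2 → 4 — 2 stops slower (brighter).
Aperture: f/8 → f/11 → f/16 → f/22 — 3 stops stopped down (darker).
Net so far: 4 stops darker. ISO: 100 → 200 → 400 → 800 → 1600.

ISO 1600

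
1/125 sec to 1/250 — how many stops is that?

1 stop

1/125 → 1/250 — count the steps: 1 stop.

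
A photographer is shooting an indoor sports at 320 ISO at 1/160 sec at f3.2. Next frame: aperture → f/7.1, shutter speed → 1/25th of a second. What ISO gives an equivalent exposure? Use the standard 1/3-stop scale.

ISO 250

Aperture: f/3.2 → f/3.5 → f/4 → f/4.5 → f/5 → f/5.6 → f/6.3 → f/7.1 — 2 1/3 stops smaller aperture (darker).
Shutter speed: 1/160 → 1/125 → 1/100 → 1/80 → 1/60 → 1/50 → 1/40 → 1/30 → 1/25 — 2 2/3 stops longer (brighter).
Net change so far: 1/3 stop brighter. Offset with the ISO: 320 → 250.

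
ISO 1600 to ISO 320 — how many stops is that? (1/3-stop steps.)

2 1/3 stops

1600 → 1250 → 1000 → 800 → 640 → 500 → 400 → 320 — count the steps: 7 third-stops = 2 1/3 stops.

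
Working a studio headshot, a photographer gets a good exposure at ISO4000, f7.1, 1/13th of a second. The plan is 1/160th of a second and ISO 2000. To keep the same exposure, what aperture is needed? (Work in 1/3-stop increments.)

Shutter speed: 1/13 → 1/15 → 1/20 → 1/25 → 1/30 → 1/40 → 1/50 → 1/60 → 1/80 → 1/100 → 1/125 → 1/160 — 3 2/3 stops faster (darker).
ISO: 4000 → 3200 → 2500 → 2000 — 1 stop dropped (darker).
Net change so far: 4 2/3 stops darker. Offset with the aperture: f/7.1 → f/6.3 → f/5.6 → f/5 → f/4.5 → f/4 → f/3.5 → f/3.2 → f/2.8 → f/2.5 → f/2.2 → f/2 → f/1.8 → f/1.6 → f/1.4.

f/1.4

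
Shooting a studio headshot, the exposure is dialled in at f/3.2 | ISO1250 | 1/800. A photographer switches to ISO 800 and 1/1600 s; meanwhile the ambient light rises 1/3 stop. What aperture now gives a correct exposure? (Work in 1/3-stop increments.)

Scene light: 1/3 stop brighter.
ISO: 1250 → 1000 → 800 — 2/3 stop dropped (darker).
Shutter speed: 1/800 → 1/1000 → 1/1250 → 1/1600 — 1 stop faster (darker).
Net so far: 1 1/3 stops darker. Aperture: f/3.2 → f/2.8 → f/2.5 → f/2.2 → f/2.

f/2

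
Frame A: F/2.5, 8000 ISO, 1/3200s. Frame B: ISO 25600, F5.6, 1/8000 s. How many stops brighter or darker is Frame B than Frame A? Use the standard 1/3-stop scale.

Aperture: f/2.5 → f/2.8 → f/3.2 → f/3.5 → f/4 → f/4.5 → f/5 → f/5.6 — 2 1/3 stops smaller aperture (darker).
Shutter speed: 1/3200 → 1/4000 → 1/5000 → 1/6400 → 1/8000 — 1 1/3 stops faster (darker).
ISO: 8000 → 10000 → 12800 → 16000 → 20000 → 25600 — 1 2/3 stops higher (brighter).
Net: −2 1/3 −1 1/3 +1 2/3 = −2 stops.

2 stops darker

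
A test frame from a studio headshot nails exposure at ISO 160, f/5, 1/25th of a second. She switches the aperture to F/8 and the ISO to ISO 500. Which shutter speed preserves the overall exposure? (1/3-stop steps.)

Aperture: f/5 → f/5.6 → f/6.3 → f/7.1 → f/8 — 1 1/3 stops stopped down (darker).
ISO: 160 → 200 → 250 → 320 → 400 → 500 — 1 2/3 stops raised (brighter).
Net change so far: 1/3 stop brighter. Offset with the shutter speed: 1/25 → 1/30.

1/30s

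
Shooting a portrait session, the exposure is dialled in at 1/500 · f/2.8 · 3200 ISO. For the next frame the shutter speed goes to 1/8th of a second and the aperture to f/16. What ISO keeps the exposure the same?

Shutter speed: 1/500 → 1/250 → 1/125 → 1/60 → 1/30 → 1/15 → 1/8 — 6 stops longer (brighter).
Aperture: f/2.8 → f/4 → f/5.6 → f/8 → f/11 → f/16 — 5 stops narrower (darker).
Net change so far: 1 stop brighter. Offset with the ISO: 3200 → 1600.

ISO 1600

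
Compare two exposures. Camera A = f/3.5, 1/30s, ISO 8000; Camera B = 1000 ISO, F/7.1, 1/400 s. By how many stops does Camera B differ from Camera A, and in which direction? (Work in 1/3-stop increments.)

8 2/3 stops darker

Aperture: f/3.5 → f/4 → f/4.5 → f/5 → f/5.6 → f/6.3 → f/7.1 — 2 stops smaller aperture (darker).
Shutter speed: 1/30 → 1/40 → 1/50 → 1/60 → 1/80 → 1/100 → 1/125 → 1/160 → 1/200 → 1/250 → 1/320 → 1/400 — 3 2/3 stops shorter (darker).
ISO: 8000 → 6400 → 5000 → 4000 → 3200 → 2500 → 2000 → 1600 → 1250 → 1000 — 3 stops dropped (darker).
Net: −2 −3 2/3 −3 = −8 2/3 stops.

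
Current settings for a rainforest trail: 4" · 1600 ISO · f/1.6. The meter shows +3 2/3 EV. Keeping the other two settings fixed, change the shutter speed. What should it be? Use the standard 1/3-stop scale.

0.3 s

Overexposed by 3 2/3 stops → need 3 2/3 stops darker.
Shutter speed: 4 → 3.2 → 2.5 → 2 → 1.6 → 1.3 → 1 → 0.8 → 0.6 → 0.5 → 0.4 → 0.3.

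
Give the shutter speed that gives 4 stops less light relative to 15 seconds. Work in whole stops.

1 s

Shutter speed: 15 → 8 → 4 → 2 → 1 — 4 stops faster (darker).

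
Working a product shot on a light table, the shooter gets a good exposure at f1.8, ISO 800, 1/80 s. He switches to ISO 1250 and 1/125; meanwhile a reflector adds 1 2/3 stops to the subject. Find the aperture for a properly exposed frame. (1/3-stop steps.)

f/3.2

Scene light: 1 2/3 stops brighter.
ISO: 800 → 1000 → 1250 — 2/3 stop higher (brighter).
Shutter speed: 1/80 → 1/100 → 1/125 — 2/3 stop shorter (darker).
Net so far: 1 2/3 stops brighter. Aperture: f/1.8 → f/2 → f/2.2 → f/2.5 → f/2.8 → f/3.2.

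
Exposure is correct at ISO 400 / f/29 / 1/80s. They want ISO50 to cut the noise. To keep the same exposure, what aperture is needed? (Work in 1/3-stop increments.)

f/10

ISO: 400 → 320 → 250 → 200 → 160 → 125 → 100 → 80 → 64 → 50 — 3 stops lower (darker).
Need 3 stops brighter from the aperture: f/29 → f/25 → f/22 → f/20 → f/18 → f/16 → f/14 → f/13 → f/11 → f/10.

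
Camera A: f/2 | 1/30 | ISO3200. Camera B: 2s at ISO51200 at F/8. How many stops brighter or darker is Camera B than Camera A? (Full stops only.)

6 stops brighter

Aperture: f/2 → f/2.8 → f/4 → f/5.6 → f/8 — 4 stops smaller aperture (darker).
Shutter speed: 1/30 → 1/15 → 1/8 → 1/4 → 1/2 → 1 → 2 — 6 stops slower (brighter).
ISO: 3200 → 6400 → 12800 → 25600 → 51200 — 4 stops raised (brighter).
Net: −4 +6 +4 = +6 stops.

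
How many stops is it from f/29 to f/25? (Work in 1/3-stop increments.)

1/3 stop

f/29 → f/25 — count the steps: 1 third-stops = 1/3 stop.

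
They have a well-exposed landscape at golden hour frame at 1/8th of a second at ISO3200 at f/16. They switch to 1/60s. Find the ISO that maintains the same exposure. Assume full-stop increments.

Shutter speed: 1/8 → 1/15 → 1/30 → 1/60 — 3 stops shorter (darker).
Need 3 stops brighter from the ISO: 3200 → 6400 → 12800 → 25600.

ISO 25600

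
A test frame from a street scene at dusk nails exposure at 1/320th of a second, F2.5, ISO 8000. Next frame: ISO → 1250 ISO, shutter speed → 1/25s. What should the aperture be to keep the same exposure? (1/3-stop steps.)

ISO: 8000 → 6400 → 5000 → 4000 → 3200 → 2500 → 2000 → 1600 → 1250 — 2 2/3 stops lower (darker).
Shutter speed: 1/320 → 1/250 → 1/200 → 1/160 → 1/125 → 1/100 → 1/80 → 1/60 → 1/50 → 1/40 → 1/30 → 1/25 — 3 2/3 stops slower (brighter).
Net change so far: 1 stop brighter. Offset with the aperture: f/2.5 → f/2.8 → f/3.2 → f/3.5.

f/3.5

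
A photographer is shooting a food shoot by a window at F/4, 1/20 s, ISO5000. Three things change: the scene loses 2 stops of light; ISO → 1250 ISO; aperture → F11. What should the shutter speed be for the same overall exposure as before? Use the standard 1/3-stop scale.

Scene light: 2 stops darker.
ISO: 5000 → 4000 → 3200 → 2500 → 2000 → 1600 → 1250 — 2 stops dropped (darker).
Aperture: f/4 → f/4.5 → f/5 → f/5.6 → f/6.3 → f/7.1 → f/8 → f/9 → f/10 → f/11 — 3 stops stopped down (darker).
Net so far: 7 stops darker. Shutter speed: 1/20 → 1/15 → 1/13 → 1/10 → 1/8 → 1/6 → 1/5 → 1/4 → 0.3 → 0.4 → 0.5 → 0.6 → 0.8 → 1 → 1.3 → 1.6 → 2 → 2.5 → 3.2 → 4 → 5 → 6.

6 s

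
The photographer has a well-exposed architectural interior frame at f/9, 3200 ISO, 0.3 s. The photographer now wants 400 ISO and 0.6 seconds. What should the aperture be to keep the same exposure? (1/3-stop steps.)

f/4.5

ISO: 3200 → 2500 → 2000 → 1600 → 1250 → 1000 → 800 → 640 → 500 → 400 — 3 stops dropped (darker).
Shutter speed: 0.3 → 0.4 → 0.5 → 0.6 — 1 stop longer (brighter).
Net change so far: 2 stops darker. Offset with the aperture: f/9 → f/8 → f/7.1 → f/6.3 → f/5.6 → f/5 → f/4.5.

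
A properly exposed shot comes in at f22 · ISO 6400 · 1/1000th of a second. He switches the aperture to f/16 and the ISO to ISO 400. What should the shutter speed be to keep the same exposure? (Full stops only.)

1/125s

Aperture: f/22 → f/16 — 1 stop opened up (brighter).
ISO: 6400 → 3200 → 1600 → 800 → 400 — 4 stops dropped (darker).
Net change so far: 3 stops darker. Offset with the shutter speed: 1/1000 → 1/500 → 1/250 → 1/125.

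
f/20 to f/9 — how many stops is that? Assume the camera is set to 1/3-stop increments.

2 1/3 stops

f/20 → f/18 → f/16 → f/14 → f/13 → f/11 → f/10 → f/9 — count the steps: 7 third-stops = 2 1/3 stops.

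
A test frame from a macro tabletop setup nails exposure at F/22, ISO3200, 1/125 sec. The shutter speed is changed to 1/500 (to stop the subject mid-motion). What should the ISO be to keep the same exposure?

Shutter speed: 1/125 → 1/250 → 1/500 — 2 stops shorter (darker).
Need 2 stops brighter from the ISO: 3200 → 6400 → 12800.

ISO 12800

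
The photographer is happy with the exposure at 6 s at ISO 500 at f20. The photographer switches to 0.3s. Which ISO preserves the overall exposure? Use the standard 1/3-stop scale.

ISO 10000

Shutter speed: 6 → 5 → 4 → 3.2 → 2.5 → 2 → 1.6 → 1.3 → 1 → 0.8 → 0.6 → 0.5 → 0.4 → 0.3 — 4 1/3 stops shorter (darker).
Need 4 1/3 stops brighter from the ISO: 500 → 640 → 800 → 1000 → 1250 → 1600 → 2000 → 2500 → 3200 → 4000 → 5000 → 6400 → 8000 → 10000.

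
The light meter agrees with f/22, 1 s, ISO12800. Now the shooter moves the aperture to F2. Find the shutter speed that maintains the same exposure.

Aperture: f/22 → f/16 → f/11 → f/8 → f/5.6 → f/4 → f/2.8 → f/2 — 7 stops larger aperture (brighter).
Need 7 stops darker from the shutter speed: 1 → 1/2 → 1/4 → 1/8 → 1/15 → 1/30 → 1/60 → 1/125.

1/125s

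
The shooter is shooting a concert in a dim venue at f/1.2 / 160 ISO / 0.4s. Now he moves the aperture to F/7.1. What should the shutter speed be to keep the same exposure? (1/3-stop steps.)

Aperture: f/1.2 → f/1.4 → f/1.6 → f/1.8 → f/2 → f/2.2 → f/2.5 → f/2.8 → f/3.2 → f/3.5 → f/4 → f/4.5 → f/5 → f/5.6 → f/6.3 → f/7.1 — 5 stops smaller aperture (darker).
Need 5 stops brighter from the shutter speed: 0.4 → 0.5 → 0.6 → 0.8 → 1 → 1.3 → 1.6 → 2 → 2.5 → 3.2 → 4 → 5 → 6 → 8 → 10 → 13.

13 s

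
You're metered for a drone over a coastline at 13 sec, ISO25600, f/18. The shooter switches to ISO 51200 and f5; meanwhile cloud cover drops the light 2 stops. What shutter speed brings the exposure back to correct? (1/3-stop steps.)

Scene light: 2 stops darker.
ISO: 25600 → 32000 → 40000 → 51200 — 1 stop higher (brighter).
Aperture: f/18 → f/16 → f/14 → f/13 → f/11 → f/10 → f/9 → f/8 → f/7.1 → f/6.3 → f/5.6 → f/5 — 3 2/3 stops opened up (brighter).
Net so far: 2 2/3 stops brighter. Shutter speed: 13 → 10 → 8 → 6 → 5 → 4 → 3.2 → 2.5 → 2.

2 s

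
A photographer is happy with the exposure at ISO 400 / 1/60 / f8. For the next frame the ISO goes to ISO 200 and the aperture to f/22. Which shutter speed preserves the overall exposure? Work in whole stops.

ISO: 400 → 200 — 1 stop dropped (darker).
Aperture: f/8 → f/11 → f/16 → f/22 — 3 stops smaller aperture (darker).
Net change so far: 4 stops darker. Offset with the shutter speed: 1/60 → 1/30 → 1/15 → 1/8 → 1/4.

1/4s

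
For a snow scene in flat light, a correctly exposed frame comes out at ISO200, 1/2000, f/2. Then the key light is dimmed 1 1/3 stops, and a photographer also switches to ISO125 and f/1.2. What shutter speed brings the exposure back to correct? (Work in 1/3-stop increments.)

Scene light: 1 1/3 stops darker.
ISO: 200 → 160 → 125 — 2/3 stop dropped (darker).
Aperture: f/2 → f/1.8 → f/1.6 → f/1.4 → f/1.2 — 1 1/3 stops larger aperture (brighter).
Net so far: 2/3 stop darker. Shutter speed: 1/2000 → 1/1600 → 1/1250.

1/1250s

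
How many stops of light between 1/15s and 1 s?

1/15 → 1/8 → 1/4 → 1/2 → 1 — count the steps: 4 stops.

4 stops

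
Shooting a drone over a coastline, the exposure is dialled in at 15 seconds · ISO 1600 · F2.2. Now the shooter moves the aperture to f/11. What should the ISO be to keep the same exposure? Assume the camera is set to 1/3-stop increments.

ISO 40000

Aperture: f/2.2 → f/2.5 → f/2.8 → f/3.2 → f/3.5 → f/4 → f/4.5 → f/5 → f/5.6 → f/6.3 → f/7.1 → f/8 → f/9 → f/10 → f/11 — 4 2/3 stops stopped down (darker).
Need 4 2/3 stops brighter from the ISO: 1600 → 2000 → 2500 → 3200 → 4000 → 5000 → 6400 → 8000 → 10000 → 12800 → 16000 → 20000 → 25600 → 32000 → 40000.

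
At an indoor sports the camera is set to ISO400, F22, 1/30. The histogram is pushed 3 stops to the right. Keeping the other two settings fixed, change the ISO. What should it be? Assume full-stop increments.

Overexposed by 3 stops → need 3 stops darker.
ISO: 400 → 200 → 100 → 50.

ISO 50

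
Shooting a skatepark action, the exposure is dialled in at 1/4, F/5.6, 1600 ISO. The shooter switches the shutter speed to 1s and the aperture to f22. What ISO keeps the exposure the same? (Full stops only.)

ISO 6400

Shutter speed: 1/4 → 1/2 → 1 — 2 stops slower (brighter).
Aperture: f/5.6 → f/8 → f/11 → f/16 → f/22 — 4 stops stopped down (darker).
Net change so far: 2 stops darker. Offset with the ISO: 1600 → 3200 → 6400.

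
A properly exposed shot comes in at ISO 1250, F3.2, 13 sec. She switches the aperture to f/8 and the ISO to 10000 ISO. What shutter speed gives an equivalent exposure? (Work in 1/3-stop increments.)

Aperture: f/3.2 → f/3.5 → f/4 → f/4.5 → f/5 → f/5.6 → f/6.3 → f/7.1 → f/8 — 2 2/3 stops stopped down (darker).
ISO: 1250 → 1600 → 2000 → 2500 → 3200 → 4000 → 5000 → 6400 → 8000 → 10000 — 3 stops higher (brighter).
Net change so far: 1/3 stop brighter. Offset with the shutter speed: 13 → 10.

10 s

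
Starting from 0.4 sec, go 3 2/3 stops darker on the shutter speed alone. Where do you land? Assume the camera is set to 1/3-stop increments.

Shutter speed: 0.4 → 0.3 → 1/4 → 1/5 → 1/6 → 1/8 → 1/10 → 1/13 → 1/15 → 1/20 → 1/25 → 1/30 — 3 2/3 stops faster (darker).

1/30s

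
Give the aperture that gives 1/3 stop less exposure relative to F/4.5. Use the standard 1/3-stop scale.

Aperture: f/4.5 → f/5 — 1/3 stop smaller aperture (darker).

f/5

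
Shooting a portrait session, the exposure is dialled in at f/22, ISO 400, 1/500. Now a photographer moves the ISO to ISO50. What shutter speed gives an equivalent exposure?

1/60s

ISO: 400 → 200 → 100 → 50 — 3 stops dropped (darker).
Need 3 stops brighter from the shutter speed: 1/500 → 1/250 → 1/125 → 1/60.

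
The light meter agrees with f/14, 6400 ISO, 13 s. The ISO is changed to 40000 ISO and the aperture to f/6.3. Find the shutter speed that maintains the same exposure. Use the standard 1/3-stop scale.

ISO: 6400 → 8000 → 10000 → 12800 → 16000 → 20000 → 25600 → 32000 → 40000 — 2 2/3 stops raised (brighter).
Aperture: f/14 → f/13 → f/11 → f/10 → f/9 → f/8 → f/7.1 → f/6.3 — 2 1/3 stops opened up (brighter).
Net change so far: 5 stops brighter. Offset with the shutter speed: 13 → 10 → 8 → 6 → 5 → 4 → 3.2 → 2.5 → 2 → 1.6 → 1.3 → 1 → 0.8 → 0.6 → 0.5 → 0.4.

0.4 s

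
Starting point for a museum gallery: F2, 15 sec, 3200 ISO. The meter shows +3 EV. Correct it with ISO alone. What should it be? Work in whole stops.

Overexposed by 3 stops → need 3 stops darker.
ISO: 3200 → 1600 → 800 → 400.

ISO 400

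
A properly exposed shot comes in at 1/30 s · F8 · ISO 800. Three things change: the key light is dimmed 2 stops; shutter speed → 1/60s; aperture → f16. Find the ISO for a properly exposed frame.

ISO 25600

Scene light: 2 stops darker.
Shutter speed: 1/30 → 1/60 — 1 stop shorter (darker).
Aperture: f/8 → f/11 → f/16 — 2 stops stopped down (darker).
Net so far: 5 stops darker. ISO: 800 → 1600 → 3200 → 6400 → 12800 → 25600.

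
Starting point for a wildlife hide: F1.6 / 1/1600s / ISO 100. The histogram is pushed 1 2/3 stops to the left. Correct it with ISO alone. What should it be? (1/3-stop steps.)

Underexposed by 1 2/3 stops → need 1 2/3 stops brighter.
ISO: 100 → 125 → 160 → 200 → 250 → 320.

ISO 320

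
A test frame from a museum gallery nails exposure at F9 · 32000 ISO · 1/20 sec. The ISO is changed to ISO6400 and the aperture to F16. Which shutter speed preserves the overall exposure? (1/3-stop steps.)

ISO: 32000 → 25600 → 20000 → 16000 → 12800 → 10000 → 8000 → 6400 — 2 1/3 stops lower (darker).
Aperture: f/9 → f/10 → f/11 → f/13 → f/14 → f/16 — 1 2/3 stops smaller aperture (darker).
Net change so far: 4 stops darker. Offset with the shutter speed: 1/20 → 1/15 → 1/13 → 1/10 → 1/8 → 1/6 → 1/5 → 1/4 → 0.3 → 0.4 → 0.5 → 0.6 → 0.8.

0.8 s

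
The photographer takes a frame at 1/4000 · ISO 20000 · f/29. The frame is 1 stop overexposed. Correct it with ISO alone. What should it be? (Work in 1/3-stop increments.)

ISO 10000

Overexposed by 1 stop → need 1 stop darker.
ISO: 20000 → 16000 → 12800 → 10000.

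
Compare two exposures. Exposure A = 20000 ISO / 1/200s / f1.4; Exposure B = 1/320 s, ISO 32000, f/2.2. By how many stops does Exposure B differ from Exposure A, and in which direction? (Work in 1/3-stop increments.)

1 1/3 stops darker

Aperture: f/1.4 → f/1.6 → f/1.8 → f/2 → f/2.2 — 1 1/3 stops narrower (darker).
Shutter speed: 1/200 → 1/250 → 1/320 — 2/3 stop shorter (darker).
ISO: 20000 → 25600 → 32000 — 2/3 stop raised (brighter).
Net: −1 1/3 −2/3 +2/3 = −1 1/3 stops.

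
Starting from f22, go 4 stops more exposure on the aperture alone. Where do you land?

f/5.6

Aperture: f/22 → f/16 → f/11 → f/8 → f/5.6 — 4 stops larger aperture (brighter).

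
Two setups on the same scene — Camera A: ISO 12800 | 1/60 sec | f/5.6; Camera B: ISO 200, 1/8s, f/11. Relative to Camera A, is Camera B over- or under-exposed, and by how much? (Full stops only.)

Aperture: f/5.6 → f/8 → f/11 — 2 stops smaller aperture (darker).
Shutter speed: 1/60 → 1/30 → 1/15 → 1/8 — 3 stops longer (brighter).
ISO: 12800 → 6400 → 3200 → 1600 → 800 → 400 → 200 — 6 stops lower (darker).
Net: −2 +3 −6 = −5 stops.

5 stops darker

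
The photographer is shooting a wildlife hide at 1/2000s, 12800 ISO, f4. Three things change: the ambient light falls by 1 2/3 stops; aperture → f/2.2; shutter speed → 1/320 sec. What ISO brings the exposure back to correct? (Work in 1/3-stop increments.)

Scene light: 1 2/3 stops darker.
Aperture: f/4 → f/3.5 → f/3.2 → f/2.8 → f/2.5 → f/2.2 — 1 2/3 stops opened up (brighter).
Shutter speed: 1/2000 → 1/1600 → 1/1250 → 1/1000 → 1/800 → 1/640 → 1/500 → 1/400 → 1/320 — 2 2/3 stops longer (brighter).
Net so far: 2 2/3 stops brighter. ISO: 12800 → 10000 → 8000 → 6400 → 5000 → 4000 → 3200 → 2500 → 2000.

ISO 2000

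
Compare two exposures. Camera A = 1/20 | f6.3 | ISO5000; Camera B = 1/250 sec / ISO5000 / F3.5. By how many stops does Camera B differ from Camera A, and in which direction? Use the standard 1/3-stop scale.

Aperture: f/6.3 → f/5.6 → f/5 → f/4.5 → f/4 → f/3.5 — 1 2/3 stops wider (brighter).
Shutter speed: 1/20 → 1/25 → 1/30 → 1/40 → 1/50 → 1/60 → 1/80 → 1/100 → 1/125 → 1/160 → 1/200 → 1/250 — 3 2/3 stops faster (darker).
ISO: unchanged.
Net: +1 2/3 −3 2/3 = −2 stops.

2 stops darker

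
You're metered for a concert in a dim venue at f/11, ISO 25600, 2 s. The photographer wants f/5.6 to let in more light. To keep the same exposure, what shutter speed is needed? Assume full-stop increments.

Aperture: f/11 → f/8 → f/5.6 — 2 stops wider (brighter).
Need 2 stops darker from the shutter speed: 2 → 1 → 1/2.

1/2s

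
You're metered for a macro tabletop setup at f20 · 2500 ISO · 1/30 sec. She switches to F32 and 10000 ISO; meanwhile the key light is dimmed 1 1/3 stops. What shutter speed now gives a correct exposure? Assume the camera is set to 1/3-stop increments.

Scene light: 1 1/3 stops darker.
Aperture: f/20 → f/22 → f/25 → f/29 → f/32 — 1 1/3 stops stopped down (darker).
ISO: 2500 → 3200 → 4000 → 5000 → 6400 → 8000 → 10000 — 2 stops raised (brighter).
Net so far: 2/3 stop darker. Shutter speed: 1/30 → 1/25 → 1/20.

1/20s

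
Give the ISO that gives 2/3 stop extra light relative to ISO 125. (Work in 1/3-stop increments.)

ISO: 125 → 160 → 200 — 2/3 stop raised (brighter).

ISO 200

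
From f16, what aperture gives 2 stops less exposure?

Aperture: f/16 → f/22 → f/32 — 2 stops narrower (darker).

f/32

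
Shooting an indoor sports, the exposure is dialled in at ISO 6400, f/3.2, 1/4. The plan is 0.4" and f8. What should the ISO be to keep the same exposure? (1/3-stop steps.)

Shutter speed: 1/4 → 0.3 → 0.4 — 2/3 stop longer (brighter).
Aperture: f/3.2 → f/3.5 → f/4 → f/4.5 → f/5 → f/5.6 → f/6.3 → f/7.1 → f/8 — 2 2/3 stops narrower (darker).
Net change so far: 2 stops darker. Offset with the ISO: 6400 → 8000 → 10000 → 12800 → 16000 → 20000 → 25600.

ISO 25600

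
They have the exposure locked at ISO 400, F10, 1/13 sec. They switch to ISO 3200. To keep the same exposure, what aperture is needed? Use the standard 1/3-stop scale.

f/29

ISO: 400 → 500 → 640 → 800 → 1000 → 1250 → 1600 → 2000 → 2500 → 3200 — 3 stops raised (brighter).
Need 3 stops darker from the aperture: f/10 → f/11 → f/13 → f/14 → f/16 → f/18 → f/20 → f/22 → f/25 → f/29.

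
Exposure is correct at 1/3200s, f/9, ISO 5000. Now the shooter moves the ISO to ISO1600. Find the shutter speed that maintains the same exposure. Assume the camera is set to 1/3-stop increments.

1/1000s

ISO: 5000 → 4000 → 3200 → 2500 → 2000 → 1600 — 1 2/3 stops lower (darker).
Need 1 2/3 stops brighter from the shutter speed: 1/3200 → 1/2500 → 1/2000 → 1/1600 → 1/1250 → 1/1000.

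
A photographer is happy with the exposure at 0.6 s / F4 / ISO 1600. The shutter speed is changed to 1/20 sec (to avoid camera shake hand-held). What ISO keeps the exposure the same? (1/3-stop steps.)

ISO 20000

Shutter speed: 0.6 → 0.5 → 0.4 → 0.3 → 1/4 → 1/5 → 1/6 → 1/8 → 1/10 → 1/13 → 1/15 → 1/20 — 3 2/3 stops shorter (darker).
Need 3 2/3 stops brighter from the ISO: 1600 → 2000 → 2500 → 3200 → 4000 → 5000 → 6400 → 8000 → 10000 → 12800 → 16000 → 20000.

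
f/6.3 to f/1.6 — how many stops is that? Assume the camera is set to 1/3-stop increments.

f/6.3 → f/5.6 → f/5 → f/4.5 → f/4 → f/3.5 → f/3.2 → f/2.8 → f/2.5 → f/2.2 → f/2 → f/1.8 → f/1.6 — count the steps: 12 third-stops = 4 stops.

4 stops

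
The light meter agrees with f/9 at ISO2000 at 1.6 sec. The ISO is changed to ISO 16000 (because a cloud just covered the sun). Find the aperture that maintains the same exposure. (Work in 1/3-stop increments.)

ISO: 2000 → 2500 → 3200 → 4000 → 5000 → 6400 → 8000 → 10000 → 12800 → 16000 — 3 stops raised (brighter).
Need 3 stops darker from the aperture: f/9 → f/10 → f/11 → f/13 → f/14 → f/16 → f/18 → f/20 → f/22 → f/25.

f/25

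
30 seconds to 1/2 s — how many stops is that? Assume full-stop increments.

30 → 15 → 8 → 4 → 2 → 1 → 1/2 — count the steps: 6 stops.

6 stops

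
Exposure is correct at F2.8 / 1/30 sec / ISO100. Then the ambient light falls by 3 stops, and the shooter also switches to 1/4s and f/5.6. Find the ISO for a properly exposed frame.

Scene light: 3 stops darker.
Shutter speed: 1/30 → 1/15 → 1/8 → 1/4 — 3 stops slower (brighter).
Aperture: f/2.8 → f/4 → f/5.6 — 2 stops stopped down (darker).
Net so far: 2 stops darker. ISO: 100 → 200 → 400.

ISO 400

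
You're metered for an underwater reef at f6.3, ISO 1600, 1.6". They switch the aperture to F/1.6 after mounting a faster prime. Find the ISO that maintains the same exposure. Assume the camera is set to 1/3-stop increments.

Aperture: f/6.3 → f/5.6 → f/5 → f/4.5 → f/4 → f/3.5 → f/3.2 → f/2.8 → f/2.5 → f/2.2 → f/2 → f/1.8 → f/1.6 — 4 stops larger aperture (brighter).
Need 4 stops darker from the ISO: 1600 → 1250 → 1000 → 800 → 640 → 500 → 400 → 320 → 250 → 200 → 160 → 125 → 100.

ISO 100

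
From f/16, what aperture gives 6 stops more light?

f/2

Aperture: f/16 → f/11 → f/8 → f/5.6 → f/4 → f/2.8 → f/2 — 6 stops larger aperture (brighter).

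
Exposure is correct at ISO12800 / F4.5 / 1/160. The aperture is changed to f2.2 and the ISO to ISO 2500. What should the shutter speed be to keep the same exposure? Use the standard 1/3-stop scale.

Aperture: f/4.5 → f/4 → f/3.5 → f/3.2 → f/2.8 → f/2.5 → f/2.2 — 2 stops larger aperture (brighter).
ISO: 12800 → 10000 → 8000 → 6400 → 5000 → 4000 → 3200 → 2500 — 2 1/3 stops lower (darker).
Net change so far: 1/3 stop darker. Offset with the shutter speed: 1/160 → 1/125.

1/125s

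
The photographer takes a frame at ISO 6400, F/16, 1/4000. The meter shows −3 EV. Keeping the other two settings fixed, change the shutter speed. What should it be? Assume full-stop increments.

Underexposed by 3 stops → need 3 stops brighter.
Shutter speed: 1/4000 → 1/2000 → 1/1000 → 1/500.

1/500s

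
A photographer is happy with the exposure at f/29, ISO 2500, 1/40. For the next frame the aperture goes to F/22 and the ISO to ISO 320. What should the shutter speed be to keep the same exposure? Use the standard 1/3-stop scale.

Aperture: f/29 → f/25 → f/22 — 2/3 stop opened up (brighter).
ISO: 2500 → 2000 → 1600 → 1250 → 1000 → 800 → 640 → 500 → 400 → 320 — 3 stops dropped (darker).
Net change so far: 2 1/3 stops darker. Offset with the shutter speed: 1/40 → 1/30 → 1/25 → 1/20 → 1/15 → 1/13 → 1/10 → 1/8.

1/8s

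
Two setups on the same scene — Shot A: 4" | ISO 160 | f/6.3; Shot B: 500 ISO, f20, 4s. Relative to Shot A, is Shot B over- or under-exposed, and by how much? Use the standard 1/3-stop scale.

Aperture: f/6.3 → f/7.1 → f/8 → f/9 → f/10 → f/11 → f/13 → f/14 → f/16 → f/18 → f/20 — 3 1/3 stops smaller aperture (darker).
Shutter speed: unchanged.
ISO: 160 → 200 → 250 → 320 → 400 → 500 — 1 2/3 stops higher (brighter).
Net: −3 1/3 +1 2/3 = −1 2/3 stops.

1 2/3 stops darker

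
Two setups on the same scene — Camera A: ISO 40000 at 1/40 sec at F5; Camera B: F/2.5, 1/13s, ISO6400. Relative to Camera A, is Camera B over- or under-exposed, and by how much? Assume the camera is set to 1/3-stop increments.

1 stop brighter

Aperture: f/5 → f/4.5 → f/4 → f/3.5 → f/3.2 → f/2.8 → f/2.5 — 2 stops opened up (brighter).
Shutter speed: 1/40 → 1/30 → 1/25 → 1/20 → 1/15 → 1/13 — 1 2/3 stops longer (brighter).
ISO: 40000 → 32000 → 25600 → 20000 → 16000 → 12800 → 10000 → 8000 → 6400 — 2 2/3 stops lower (darker).
Net: +2 +1 2/3 −2 2/3 = +1 stop.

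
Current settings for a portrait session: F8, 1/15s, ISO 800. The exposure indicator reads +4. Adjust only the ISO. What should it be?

Overexposed by 4 stops → need 4 stops darker.
ISO: 800 → 400 → 200 → 100 → 50.

ISO 50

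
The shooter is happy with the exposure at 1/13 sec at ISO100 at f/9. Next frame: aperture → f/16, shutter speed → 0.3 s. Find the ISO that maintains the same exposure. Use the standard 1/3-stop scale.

Aperture: f/9 → f/10 → f/11 → f/13 → f/14 → f/16 — 1 2/3 stops smaller aperture (darker).
Shutter speed: 1/13 → 1/10 → 1/8 → 1/6 → 1/5 → 1/4 → 0.3 — 2 stops longer (brighter).
Net change so far: 1/3 stop brighter. Offset with the ISO: 100 → 80.

ISO 80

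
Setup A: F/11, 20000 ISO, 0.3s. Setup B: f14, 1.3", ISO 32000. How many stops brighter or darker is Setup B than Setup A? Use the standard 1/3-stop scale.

Aperture: f/11 → f/13 → f/14 — 2/3 stop smaller aperture (darker).
Shutter speed: 0.3 → 0.4 → 0.5 → 0.6 → 0.8 → 1 → 1.3 — 2 stops longer (brighter).
ISO: 20000 → 25600 → 32000 — 2/3 stop higher (brighter).
Net: −2/3 +2 +2/3 = +2 stops.

2 stops brighter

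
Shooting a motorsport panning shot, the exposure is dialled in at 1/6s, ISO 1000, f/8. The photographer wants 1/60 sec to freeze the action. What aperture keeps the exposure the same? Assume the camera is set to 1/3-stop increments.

Shutter speed: 1/6 → 1/8 → 1/10 → 1/13 → 1/15 → 1/20 → 1/25 → 1/30 → 1/40 → 1/50 → 1/60 — 3 1/3 stops shorter (darker).
Need 3 1/3 stops brighter from the aperture: f/8 → f/7.1 → f/6.3 → f/5.6 → f/5 → f/4.5 → f/4 → f/3.5 → f/3.2 → f/2.8 → f/2.5.

f/2.5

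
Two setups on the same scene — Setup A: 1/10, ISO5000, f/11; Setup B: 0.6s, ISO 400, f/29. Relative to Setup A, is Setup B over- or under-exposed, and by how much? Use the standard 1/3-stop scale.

Aperture: f/11 → f/13 → f/14 → f/16 → f/18 → f/20 → f/22 → f/25 → f/29 — 2 2/3 stops stopped down (darker).
Shutter speed: 1/10 → 1/8 → 1/6 → 1/5 → 1/4 → 0.3 → 0.4 → 0.5 → 0.6 — 2 2/3 stops longer (brighter).
ISO: 5000 → 4000 → 3200 → 2500 → 2000 → 1600 → 1250 → 1000 → 800 → 640 → 500 → 400 — 3 2/3 stops lower (darker).
Net: −2 2/3 +2 2/3 −3 2/3 = −3 2/3 stops.

3 2/3 stops darker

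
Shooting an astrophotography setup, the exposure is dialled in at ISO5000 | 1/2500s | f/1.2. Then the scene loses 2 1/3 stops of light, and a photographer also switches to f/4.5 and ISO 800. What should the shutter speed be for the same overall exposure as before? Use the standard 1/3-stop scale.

Scene light: 2 1/3 stops darker.
Aperture: f/1.2 → f/1.4 → f/1.6 → f/1.8 → f/2 → f/2.2 → f/2.5 → f/2.8 → f/3.2 → f/3.5 → f/4 → f/4.5 — 3 2/3 stops narrower (darker).
ISO: 5000 → 4000 → 3200 → 2500 → 2000 → 1600 → 1250 → 1000 → 800 — 2 2/3 stops lower (darker).
Net so far: 8 2/3 stops darker. Shutter speed: 1/2500 → 1/2000 → 1/1600 → 1/1250 → 1/1000 → 1/800 → 1/640 → 1/500 → 1/400 → 1/320 → 1/250 → 1/200 → 1/160 → 1/125 → 1/100 → 1/80 → 1/60 → 1/50 → 1/40 → 1/30 → 1/25 → 1/20 → 1/15 → 1/13 → 1/10 → 1/8 → 1/6.

1/6s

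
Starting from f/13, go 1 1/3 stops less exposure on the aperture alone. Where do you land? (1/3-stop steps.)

Aperture: f/13 → f/14 → f/16 → f/18 → f/20 — 1 1/3 stops narrower (darker).

f/20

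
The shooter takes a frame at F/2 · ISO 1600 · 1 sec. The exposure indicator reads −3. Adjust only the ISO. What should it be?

ISO 12800

Underexposed by 3 stops → need 3 stops brighter.
ISO: 1600 → 3200 → 6400 → 12800.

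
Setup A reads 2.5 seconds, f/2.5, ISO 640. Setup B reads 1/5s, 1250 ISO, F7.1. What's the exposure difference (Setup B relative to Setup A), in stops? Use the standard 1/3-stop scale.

Aperture: f/2.5 → f/2.8 → f/3.2 → f/3.5 → f/4 → f/4.5 → f/5 → f/5.6 → f/6.3 → f/7.1 — 3 stops narrower (darker).
Shutter speed: 2.5 → 2 → 1.6 → 1.3 → 1 → 0.8 → 0.6 → 0.5 → 0.4 → 0.3 → 1/4 → 1/5 — 3 2/3 stops faster (darker).
ISO: 640 → 800 → 1000 → 1250 — 1 stop raised (brighter).
Net: −3 −3 2/3 +1 = −5 2/3 stops.

5 2/3 stops darker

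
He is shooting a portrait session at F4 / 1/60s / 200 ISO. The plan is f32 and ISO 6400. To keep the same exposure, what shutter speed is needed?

Aperture: f/4 → f/5.6 → f/8 → f/11 → f/16 → f/22 → f/32 — 6 stops smaller aperture (darker).
ISO: 200 → 400 → 800 → 1600 → 3200 → 6400 — 5 stops raised (brighter).
Net change so far: 1 stop darker. Offset with the shutter speed: 1/60 → 1/30.

1/30s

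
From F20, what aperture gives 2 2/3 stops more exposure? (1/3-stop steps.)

Aperture: f/20 → f/18 → f/16 → f/14 → f/13 → f/11 → f/10 → f/9 → f/8 — 2 2/3 stops larger aperture (brighter).

f/8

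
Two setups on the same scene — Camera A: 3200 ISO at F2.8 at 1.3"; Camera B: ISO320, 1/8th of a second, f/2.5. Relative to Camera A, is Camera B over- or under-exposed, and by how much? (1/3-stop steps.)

6 1/3 stops darker

Aperture: f/2.8 → f/2.5 — 1/3 stop opened up (brighter).
Shutter speed: 1.3 → 1 → 0.8 → 0.6 → 0.5 → 0.4 → 0.3 → 1/4 → 1/5 → 1/6 → 1/8 — 3 1/3 stops shorter (darker).
ISO: 3200 → 2500 → 2000 → 1600 → 1250 → 1000 → 800 → 640 → 500 → 400 → 320 — 3 1/3 stops lower (darker).
Net: +1/3 −3 1/3 −3 1/3 = −6 1/3 stops.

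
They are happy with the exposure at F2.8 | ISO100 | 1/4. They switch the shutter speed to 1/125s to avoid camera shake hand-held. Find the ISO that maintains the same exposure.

Shutter speed: 1/4 → 1/8 → 1/15 → 1/30 → 1/60 → 1/125 — 5 stops faster (darker).
Need 5 stops brighter from the ISO: 100 → 200 → 400 → 800 → 1600 → 3200.

ISO 3200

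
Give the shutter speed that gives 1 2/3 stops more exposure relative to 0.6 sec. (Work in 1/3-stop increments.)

2 s

Shutter speed: 0.6 → 0.8 → 1 → 1.3 → 1.6 → 2 — 1 2/3 stops longer (brighter).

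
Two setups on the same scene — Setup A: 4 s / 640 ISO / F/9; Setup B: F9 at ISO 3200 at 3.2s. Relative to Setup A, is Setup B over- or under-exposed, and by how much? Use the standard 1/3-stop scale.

2 stops brighter

Aperture: unchanged.
Shutter speed: 4 → 3.2 — 1/3 stop shorter (darker).
ISO: 640 → 800 → 1000 → 1250 → 1600 → 2000 → 2500 → 3200 — 2 1/3 stops raised (brighter).
Net: −1/3 +2 1/3 = +2 stops.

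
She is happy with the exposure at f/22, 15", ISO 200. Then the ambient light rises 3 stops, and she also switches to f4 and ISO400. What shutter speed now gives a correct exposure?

Scene light: 3 stops brighter.
Aperture: f/22 → f/16 → f/11 → f/8 → f/5.6 → f/4 — 5 stops larger aperture (brighter).
ISO: 200 → 400 — 1 stop raised (brighter).
Net so far: 9 stops brighter. Shutter speed: 15 → 8 → 4 → 2 → 1 → 1/2 → 1/4 → 1/8 → 1/15 → 1/30.

1/30s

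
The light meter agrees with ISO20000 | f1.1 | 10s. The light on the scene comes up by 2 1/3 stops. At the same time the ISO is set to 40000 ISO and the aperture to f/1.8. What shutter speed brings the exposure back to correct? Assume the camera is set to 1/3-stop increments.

Scene light: 2 1/3 stops brighter.
ISO: 20000 → 25600 → 32000 → 40000 — 1 stop higher (brighter).
Aperture: f/1.1 → f/1.2 → f/1.4 → f/1.6 → f/1.8 — 1 1/3 stops smaller aperture (darker).
Net so far: 2 stops brighter. Shutter speed: 10 → 8 → 6 → 5 → 4 → 3.2 → 2.5.

2.5 s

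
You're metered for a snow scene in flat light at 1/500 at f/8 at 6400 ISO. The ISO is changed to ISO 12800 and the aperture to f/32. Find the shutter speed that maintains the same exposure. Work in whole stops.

1/60s

ISO: 6400 → 12800 — 1 stop higher (brighter).
Aperture: f/8 → f/11 → f/16 → f/22 → f/32 — 4 stops stopped down (darker).
Net change so far: 3 stops darker. Offset with the shutter speed: 1/500 → 1/250 → 1/125 → 1/60.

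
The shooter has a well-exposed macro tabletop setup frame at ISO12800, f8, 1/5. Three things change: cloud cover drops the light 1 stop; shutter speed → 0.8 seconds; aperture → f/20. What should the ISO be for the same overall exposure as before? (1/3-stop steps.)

ISO 40000

Scene light: 1 stop darker.
Shutter speed: 1/5 → 1/4 → 0.3 → 0.4 → 0.5 → 0.6 → 0.8 — 2 stops longer (brighter).
Aperture: f/8 → f/9 → f/10 → f/11 → f/13 → f/14 → f/16 → f/18 → f/20 — 2 2/3 stops narrower (darker).
Net so far: 1 2/3 stops darker. ISO: 12800 → 16000 → 20000 → 25600 → 32000 → 40000.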